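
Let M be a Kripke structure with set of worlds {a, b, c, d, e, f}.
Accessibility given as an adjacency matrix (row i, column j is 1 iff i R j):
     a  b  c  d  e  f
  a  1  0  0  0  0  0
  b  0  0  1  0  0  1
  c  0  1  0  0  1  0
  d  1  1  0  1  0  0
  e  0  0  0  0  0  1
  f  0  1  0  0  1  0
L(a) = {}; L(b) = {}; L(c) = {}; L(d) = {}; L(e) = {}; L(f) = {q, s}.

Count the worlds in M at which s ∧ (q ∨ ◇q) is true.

1

Let φ = s ∧ (q ∨ ◇q). Evaluate φ at each world:
  a (successors {a}): φ is false.
  b (successors {c, f}): φ is false.
  c (successors {b, e}): φ is false.
  d (successors {a, b, d}): φ is false.
  e (successors {f}): φ is false.
  f (successors {b, e}): φ is true.
For instance, at e:
  At e: s is false, q ∨ ◇q is true, so s ∧ (q ∨ ◇q) is false.
    At e: q is false, ◇q is true, so q ∨ ◇q is true.
      At e: ◇q requires q at some successor in {f}.
        q holds at f, so ◇q is true at e.
Satisfying worlds: {f}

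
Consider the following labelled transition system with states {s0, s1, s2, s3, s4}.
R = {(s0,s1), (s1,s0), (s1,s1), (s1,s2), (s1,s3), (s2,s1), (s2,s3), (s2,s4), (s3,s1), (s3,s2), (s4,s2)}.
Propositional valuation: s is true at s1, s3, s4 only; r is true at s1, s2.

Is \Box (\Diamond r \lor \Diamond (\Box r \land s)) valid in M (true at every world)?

Recall that \Box ψ holds at a world iff ψ holds at every accessible world, and \Diamond ψ holds iff ψ holds at some accessible world.
Let φ = \Box (\Diamond r \lor \Diamond (\Box r \land s)). Evaluate φ at each world:
  s0 (successors {s1}): φ is true.
  s1 (successors {s0, s1, s2, s3}): φ is true.
  s2 (successors {s1, s3, s4}): φ is true.
  s3 (successors {s1, s2}): φ is true.
  s4 (successors {s2}): φ is true.
For instance, at s2:
  At s2: \Box (\Diamond r \lor \Diamond (\Box r \land s)) requires \Diamond r \lor \Diamond (\Box r \land s) at every successor {s1, s3, s4}.
      At s1: \Diamond r is true, \Diamond (\Box r \land s) is true, so \Diamond r \lor \Diamond (\Box r \land s) is true.
      At s3: \Diamond r is true, \Diamond (\Box r \land s) is false, so \Diamond r \lor \Diamond (\Box r \land s) is true.
      At s4: \Diamond r is true, \Diamond (\Box r \land s) is false, so \Diamond r \lor \Diamond (\Box r \land s) is true.
  So \Box (\Diamond r \lor \Diamond (\Box r \land s)) is true at s2.

Yes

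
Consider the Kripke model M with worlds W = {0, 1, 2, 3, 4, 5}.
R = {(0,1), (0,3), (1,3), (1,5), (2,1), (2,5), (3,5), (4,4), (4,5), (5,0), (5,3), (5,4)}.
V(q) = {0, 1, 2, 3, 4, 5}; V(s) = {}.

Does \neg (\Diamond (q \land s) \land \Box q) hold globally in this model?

Yes

Let φ = \neg (\Diamond (q \land s) \land \Box q). Evaluate φ at each world:
  0 (successors {1, 3}): φ is true.
  1 (successors {3, 5}): φ is true.
  2 (successors {1, 5}): φ is true.
  3 (successors {5}): φ is true.
  4 (successors {4, 5}): φ is true.
  5 (successors {0, 3, 4}): φ is true.
For instance, at 5:
  At 5: \Diamond (q \land s) \land \Box q is false, so \neg (\Diamond (q \land s) \land \Box q) is true.
    At 5: \Diamond (q \land s) is false, \Box q is true, so \Diamond (q \land s) \land \Box q is false.
      At 5: \Diamond (q \land s) requires q \land s at some successor in {0, 3, 4}.
        At 0: q \land s is false.
        At 3: q \land s is false.
        At 4: q \land s is false.
      So \Diamond (q \land s) is false at 5.
      At 5: \Box q requires q at every successor {0, 3, 4}.
        At 0: q is true.
        At 3: q is true.
        At 4: q is true.
      So \Box q is true at 5.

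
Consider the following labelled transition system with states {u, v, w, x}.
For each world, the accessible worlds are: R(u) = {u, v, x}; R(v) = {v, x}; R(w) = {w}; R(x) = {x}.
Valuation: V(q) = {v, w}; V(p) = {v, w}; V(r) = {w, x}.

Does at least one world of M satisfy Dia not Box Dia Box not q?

Recall that Box ψ holds at a world iff ψ holds at every accessible world, and Dia ψ holds iff ψ holds at some accessible world.
Let φ = Dia not Box Dia Box not q. Evaluate φ at each world:
  u (successors {u, v, x}): φ is false.
  v (successors {v, x}): φ is false.
  w (successors {w}): φ is true.
  x (successors {x}): φ is false.
Detail at w (witness):
  At w: Dia not Box Dia Box not q requires not Box Dia Box not q at some successor in {w}.
    not Box Dia Box not q holds at w, so Dia not Box Dia Box not q is true at w.
      At w: Box Dia Box not q is false, so not Box Dia Box not q is true.

Yes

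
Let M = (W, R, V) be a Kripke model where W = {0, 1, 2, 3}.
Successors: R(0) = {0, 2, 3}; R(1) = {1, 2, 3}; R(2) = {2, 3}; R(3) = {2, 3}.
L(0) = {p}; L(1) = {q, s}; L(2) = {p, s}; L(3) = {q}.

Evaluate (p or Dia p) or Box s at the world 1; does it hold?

At 1: p or Dia p is true, Box s is false, so (p or Dia p) or Box s is true.
  At 1: p is false, Dia p is true, so p or Dia p is true.
    At 1: Dia p requires p at some successor in {1, 2, 3}.
      p holds at 2, so Dia p is true at 1.
  At 1: Box s requires s at every successor {1, 2, 3}.
    s fails at 3, so Box s is false at 1.

Yes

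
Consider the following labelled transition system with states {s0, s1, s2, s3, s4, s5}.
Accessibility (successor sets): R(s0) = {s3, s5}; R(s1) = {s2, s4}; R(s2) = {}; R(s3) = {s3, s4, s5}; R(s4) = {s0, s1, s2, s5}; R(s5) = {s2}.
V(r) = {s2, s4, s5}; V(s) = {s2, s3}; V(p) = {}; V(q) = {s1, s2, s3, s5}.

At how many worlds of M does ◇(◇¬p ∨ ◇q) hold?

4

Let φ = ◇(◇¬p ∨ ◇q). Evaluate φ at each world:
  s0 (successors {s3, s5}): φ is true.
  s1 (successors {s2, s4}): φ is true.
  s2 (successors ∅): φ is false.
  s3 (successors {s3, s4, s5}): φ is true.
  s4 (successors {s0, s1, s2, s5}): φ is true.
  s5 (successors {s2}): φ is false.
For instance, at s3:
  At s3: ◇(◇¬p ∨ ◇q) requires ◇¬p ∨ ◇q at some successor in {s3, s4, s5}.
    ◇¬p ∨ ◇q holds at s3, so ◇(◇¬p ∨ ◇q) is true at s3.
      At s3: ◇¬p is true, ◇q is true, so ◇¬p ∨ ◇q is true.
Satisfying worlds: {s0, s1, s3, s4}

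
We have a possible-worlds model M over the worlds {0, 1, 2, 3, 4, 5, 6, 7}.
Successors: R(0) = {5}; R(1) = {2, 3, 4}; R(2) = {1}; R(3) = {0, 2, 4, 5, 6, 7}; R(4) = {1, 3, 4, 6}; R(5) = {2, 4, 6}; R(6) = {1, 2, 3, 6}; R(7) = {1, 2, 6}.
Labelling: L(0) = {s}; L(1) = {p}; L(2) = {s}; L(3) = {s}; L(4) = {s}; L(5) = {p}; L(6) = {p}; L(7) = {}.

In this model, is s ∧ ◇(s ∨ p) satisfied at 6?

No

At 6: s is false, ◇(s ∨ p) is true, so s ∧ ◇(s ∨ p) is false.
  At 6: ◇(s ∨ p) requires s ∨ p at some successor in {1, 2, 3, 6}.
    s ∨ p holds at 1, so ◇(s ∨ p) is true at 6.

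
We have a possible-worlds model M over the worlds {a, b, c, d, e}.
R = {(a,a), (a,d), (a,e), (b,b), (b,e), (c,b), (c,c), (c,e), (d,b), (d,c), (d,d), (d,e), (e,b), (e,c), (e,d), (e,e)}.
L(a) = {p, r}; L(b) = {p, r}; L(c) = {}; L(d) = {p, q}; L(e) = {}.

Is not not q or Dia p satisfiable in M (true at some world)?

Yes

Let φ = not not q or Dia p. Evaluate φ at each world:
  a (successors {a, d, e}): φ is true.
  b (successors {b, e}): φ is true.
  c (successors {b, c, e}): φ is true.
  d (successors {b, c, d, e}): φ is true.
  e (successors {b, c, d, e}): φ is true.
Detail at a (witness):
  At a: not not q is false, Dia p is true, so not not q or Dia p is true.
    At a: Dia p requires p at some successor in {a, d, e}.
      p holds at a, so Dia p is true at a.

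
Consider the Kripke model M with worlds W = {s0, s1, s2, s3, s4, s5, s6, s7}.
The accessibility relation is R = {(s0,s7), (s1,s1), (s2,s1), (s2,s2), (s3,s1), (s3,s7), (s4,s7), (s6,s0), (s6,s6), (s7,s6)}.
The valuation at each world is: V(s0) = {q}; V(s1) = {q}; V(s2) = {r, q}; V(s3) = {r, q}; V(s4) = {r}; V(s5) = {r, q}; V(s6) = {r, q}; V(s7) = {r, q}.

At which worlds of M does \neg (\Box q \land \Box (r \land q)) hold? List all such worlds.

Let φ = \neg (\Box q \land \Box (r \land q)). Evaluate φ at each world:
  s0 (successors {s7}): φ is false.
  s1 (successors {s1}): φ is true.
  s2 (successors {s1, s2}): φ is true.
  s3 (successors {s1, s7}): φ is true.
  s4 (successors {s7}): φ is false.
  s5 (successors ∅): φ is false.
  s6 (successors {s0, s6}): φ is true.
  s7 (successors {s6}): φ is false.
For instance, at s7:
  At s7: \Box q \land \Box (r \land q) is true, so \neg (\Box q \land \Box (r \land q)) is false.
    At s7: \Box q is true, \Box (r \land q) is true, so \Box q \land \Box (r \land q) is true.
      At s7: \Box q requires q at every successor {s6}.
        At s6: q is true.
      So \Box q is true at s7.
      At s7: \Box (r \land q) requires r \land q at every successor {s6}.
        At s6: r \land q is true.
      So \Box (r \land q) is true at s7.
Satisfying worlds: {s1, s2, s3, s6}

s1, s2, s3, s6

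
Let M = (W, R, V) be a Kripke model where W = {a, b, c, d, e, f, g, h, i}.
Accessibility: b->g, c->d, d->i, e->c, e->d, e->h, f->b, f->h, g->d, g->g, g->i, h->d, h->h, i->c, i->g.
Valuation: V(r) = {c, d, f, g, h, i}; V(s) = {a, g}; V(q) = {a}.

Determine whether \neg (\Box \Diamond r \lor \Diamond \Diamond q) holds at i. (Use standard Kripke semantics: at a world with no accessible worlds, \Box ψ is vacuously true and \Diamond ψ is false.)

At i: \Box \Diamond r \lor \Diamond \Diamond q is true, so \neg (\Box \Diamond r \lor \Diamond \Diamond q) is false.
  At i: \Box \Diamond r is true, \Diamond \Diamond q is false, so \Box \Diamond r \lor \Diamond \Diamond q is true.
    At i: \Box \Diamond r requires \Diamond r at every successor {c, g}.
      At c: \Diamond r is true.
      At g: \Diamond r is true.
    So \Box \Diamond r is true at i.
    At i: \Diamond \Diamond q requires \Diamond q at some successor in {c, g}.
      At c: \Diamond q is false.
      At g: \Diamond q is false.
    So \Diamond \Diamond q is false at i.

No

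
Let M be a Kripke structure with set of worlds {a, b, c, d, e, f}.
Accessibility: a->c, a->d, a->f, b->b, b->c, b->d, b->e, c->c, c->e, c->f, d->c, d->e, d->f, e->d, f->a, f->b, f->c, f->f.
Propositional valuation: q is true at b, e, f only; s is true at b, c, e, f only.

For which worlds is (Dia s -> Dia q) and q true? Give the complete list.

b, e, f

Recall that Dia ψ holds at a world iff ψ holds at some accessible world.
Let φ = (Dia s -> Dia q) and q. Evaluate φ at each world:
  a (successors {c, d, f}): φ is false.
  b (successors {b, c, d, e}): φ is true.
  c (successors {c, e, f}): φ is false.
  d (successors {c, e, f}): φ is false.
  e (successors {d}): φ is true.
  f (successors {a, b, c, f}): φ is true.
For instance, at d:
  At d: Dia s -> Dia q is true, q is false, so (Dia s -> Dia q) and q is false.
    At d: Dia s is true, Dia q is true, so Dia s -> Dia q is true.
      At d: Dia s requires s at some successor in {c, e, f}.
        s holds at c, so Dia s is true at d.
      At d: Dia q requires q at some successor in {c, e, f}.
        q holds at e, so Dia q is true at d.
Satisfying worlds: {b, e, f}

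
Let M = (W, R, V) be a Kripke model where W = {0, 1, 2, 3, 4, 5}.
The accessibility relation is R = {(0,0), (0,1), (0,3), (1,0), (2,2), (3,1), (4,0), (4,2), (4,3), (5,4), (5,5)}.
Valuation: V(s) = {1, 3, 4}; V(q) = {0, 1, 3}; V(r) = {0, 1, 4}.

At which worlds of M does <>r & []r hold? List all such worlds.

1, 3

Let φ = <>r & []r. Evaluate φ at each world:
  0 (successors {0, 1, 3}): φ is false.
  1 (successors {0}): φ is true.
  2 (successors {2}): φ is false.
  3 (successors {1}): φ is true.
  4 (successors {0, 2, 3}): φ is false.
  5 (successors {4, 5}): φ is false.
For instance, at 5:
  At 5: <>r is true, []r is false, so <>r & []r is false.
    At 5: <>r requires r at some successor in {4, 5}.
      r holds at 4, so <>r is true at 5.
    At 5: []r requires r at every successor {4, 5}.
      r fails at 5, so []r is false at 5.
Satisfying worlds: {1, 3}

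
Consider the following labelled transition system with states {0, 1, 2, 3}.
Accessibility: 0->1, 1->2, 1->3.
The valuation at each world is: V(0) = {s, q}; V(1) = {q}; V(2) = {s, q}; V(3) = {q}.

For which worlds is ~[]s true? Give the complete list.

0, 1

Recall that []ψ holds at a world iff ψ holds at every accessible world, and <>ψ holds iff ψ holds at some accessible world.
Let φ = ~[]s. Evaluate φ at each world:
  0 (successors {1}): φ is true.
  1 (successors {2, 3}): φ is true.
  2 (successors ∅): φ is false.
  3 (successors ∅): φ is false.
For instance, at 0:
  At 0: []s is false, so ~[]s is true.
    At 0: []s requires s at every successor {1}.
      s fails at 1, so []s is false at 0.
Satisfying worlds: {0, 1}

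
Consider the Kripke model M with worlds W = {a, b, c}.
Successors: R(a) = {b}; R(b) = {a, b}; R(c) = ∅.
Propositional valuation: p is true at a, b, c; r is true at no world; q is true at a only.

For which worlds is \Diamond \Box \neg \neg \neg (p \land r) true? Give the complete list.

Recall that \Box ψ holds at a world iff ψ holds at every accessible world, and \Diamond ψ holds iff ψ holds at some accessible world.
Let φ = \Diamond \Box \neg \neg \neg (p \land r). Evaluate φ at each world:
  a (successors {b}): φ is true.
  b (successors {a, b}): φ is true.
  c (successors ∅): φ is false.
For instance, at b:
  At b: \Diamond \Box \neg \neg \neg (p \land r) requires \Box \neg \neg \neg (p \land r) at some successor in {a, b}.
    \Box \neg \neg \neg (p \land r) holds at a, so \Diamond \Box \neg \neg \neg (p \land r) is true at b.
      At a: \Box \neg \neg \neg (p \land r) requires \neg \neg \neg (p \land r) at every successor {b}.
        At b: \neg \neg \neg (p \land r) is true.
      So \Box \neg \neg \neg (p \land r) is true at a.
Satisfying worlds: {a, b}

a, b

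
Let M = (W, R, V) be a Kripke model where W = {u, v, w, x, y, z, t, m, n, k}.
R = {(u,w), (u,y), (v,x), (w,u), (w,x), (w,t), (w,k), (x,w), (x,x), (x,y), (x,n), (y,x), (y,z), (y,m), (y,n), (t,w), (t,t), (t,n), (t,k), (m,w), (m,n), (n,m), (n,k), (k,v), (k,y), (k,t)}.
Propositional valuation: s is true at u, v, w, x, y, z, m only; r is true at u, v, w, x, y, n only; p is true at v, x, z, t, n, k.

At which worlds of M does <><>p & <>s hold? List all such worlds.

u, v, w, x, y, t, m, n, k

Let φ = <><>p & <>s. Evaluate φ at each world:
  u (successors {w, y}): φ is true.
  v (successors {x}): φ is true.
  w (successors {u, x, t, k}): φ is true.
  x (successors {w, x, y, n}): φ is true.
  y (successors {x, z, m, n}): φ is true.
  z (successors ∅): φ is false.
  t (successors {w, t, n, k}): φ is true.
  m (successors {w, n}): φ is true.
  n (successors {m, k}): φ is true.
  k (successors {v, y, t}): φ is true.
For instance, at n:
  At n: <><>p is true, <>s is true, so <><>p & <>s is true.
    At n: <><>p requires <>p at some successor in {m, k}.
      <>p holds at m, so <><>p is true at n.
    At n: <>s requires s at some successor in {m, k}.
      s holds at m, so <>s is true at n.
Satisfying worlds: {u, v, w, x, y, t, m, n, k}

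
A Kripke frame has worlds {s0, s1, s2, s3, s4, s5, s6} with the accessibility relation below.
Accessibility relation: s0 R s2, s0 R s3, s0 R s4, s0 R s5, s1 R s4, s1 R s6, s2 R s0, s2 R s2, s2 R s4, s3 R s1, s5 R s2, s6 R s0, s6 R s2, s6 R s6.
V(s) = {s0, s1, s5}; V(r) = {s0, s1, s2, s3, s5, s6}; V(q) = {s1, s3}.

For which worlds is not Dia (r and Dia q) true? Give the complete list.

Let φ = not Dia (r and Dia q). Evaluate φ at each world:
  s0 (successors {s2, s3, s4, s5}): φ is false.
  s1 (successors {s4, s6}): φ is true.
  s2 (successors {s0, s2, s4}): φ is false.
  s3 (successors {s1}): φ is true.
  s4 (successors ∅): φ is true.
  s5 (successors {s2}): φ is true.
  s6 (successors {s0, s2, s6}): φ is false.
For instance, at s2:
  At s2: Dia (r and Dia q) is true, so not Dia (r and Dia q) is false.
    At s2: Dia (r and Dia q) requires r and Dia q at some successor in {s0, s2, s4}.
      r and Dia q holds at s0, so Dia (r and Dia q) is true at s2.
Satisfying worlds: {s1, s3, s4, s5}

s1, s3, s4, s5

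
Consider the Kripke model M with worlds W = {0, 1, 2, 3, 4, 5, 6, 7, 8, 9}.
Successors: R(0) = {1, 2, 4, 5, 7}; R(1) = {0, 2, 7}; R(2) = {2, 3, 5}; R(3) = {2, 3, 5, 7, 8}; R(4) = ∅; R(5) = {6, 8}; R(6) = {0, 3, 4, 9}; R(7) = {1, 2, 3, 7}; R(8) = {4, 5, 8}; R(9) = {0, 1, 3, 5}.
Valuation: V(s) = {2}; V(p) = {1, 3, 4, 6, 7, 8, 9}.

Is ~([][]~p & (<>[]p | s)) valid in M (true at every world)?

Let φ = ~([][]~p & (<>[]p | s)). Evaluate φ at each world:
  0 (successors {1, 2, 4, 5, 7}): φ is true.
  1 (successors {0, 2, 7}): φ is true.
  2 (successors {2, 3, 5}): φ is true.
  3 (successors {2, 3, 5, 7, 8}): φ is true.
  4 (successors ∅): φ is true.
  5 (successors {6, 8}): φ is true.
  6 (successors {0, 3, 4, 9}): φ is true.
  7 (successors {1, 2, 3, 7}): φ is true.
  8 (successors {4, 5, 8}): φ is true.
  9 (successors {0, 1, 3, 5}): φ is true.
For instance, at 8:
  At 8: [][]~p & (<>[]p | s) is false, so ~([][]~p & (<>[]p | s)) is true.
    At 8: [][]~p is false, <>[]p | s is true, so [][]~p & (<>[]p | s) is false.
      At 8: [][]~p requires []~p at every successor {4, 5, 8}.
        []~p fails at 5, so [][]~p is false at 8.
      At 8: <>[]p is true, s is false, so <>[]p | s is true.

Yes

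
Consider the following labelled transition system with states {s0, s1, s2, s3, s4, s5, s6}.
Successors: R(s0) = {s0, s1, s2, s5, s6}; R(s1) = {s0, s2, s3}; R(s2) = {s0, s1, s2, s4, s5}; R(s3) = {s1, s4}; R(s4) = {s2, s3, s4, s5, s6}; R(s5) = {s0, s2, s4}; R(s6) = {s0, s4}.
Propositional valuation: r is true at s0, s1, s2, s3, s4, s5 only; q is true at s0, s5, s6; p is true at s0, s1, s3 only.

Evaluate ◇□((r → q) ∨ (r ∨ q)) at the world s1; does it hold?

Recall that □ψ holds at a world iff ψ holds at every accessible world, and ◇ψ holds iff ψ holds at some accessible world.
At s1: ◇□((r → q) ∨ (r ∨ q)) requires □((r → q) ∨ (r ∨ q)) at some successor in {s0, s2, s3}.
  □((r → q) ∨ (r ∨ q)) holds at s0, so ◇□((r → q) ∨ (r ∨ q)) is true at s1.
    At s0: □((r → q) ∨ (r ∨ q)) requires (r → q) ∨ (r ∨ q) at every successor {s0, s1, s2, s5, s6}.
      At s0: (r → q) ∨ (r ∨ q) is true.
      At s1: (r → q) ∨ (r ∨ q) is true.
      At s2: (r → q) ∨ (r ∨ q) is true.
      At s5: (r → q) ∨ (r ∨ q) is true.
      At s6: (r → q) ∨ (r ∨ q) is true.
    So □((r → q) ∨ (r ∨ q)) is true at s0.

Yes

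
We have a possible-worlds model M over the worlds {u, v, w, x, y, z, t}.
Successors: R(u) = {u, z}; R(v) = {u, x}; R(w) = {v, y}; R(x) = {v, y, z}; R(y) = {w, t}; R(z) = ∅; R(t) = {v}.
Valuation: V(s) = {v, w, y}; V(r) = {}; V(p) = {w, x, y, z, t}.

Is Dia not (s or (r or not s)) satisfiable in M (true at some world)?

Recall that Dia ψ holds at a world iff ψ holds at some accessible world.
Let φ = Dia not (s or (r or not s)). Evaluate φ at each world:
  u (successors {u, z}): φ is false.
  v (successors {u, x}): φ is false.
  w (successors {v, y}): φ is false.
  x (successors {v, y, z}): φ is false.
  y (successors {w, t}): φ is false.
  z (successors ∅): φ is false.
  t (successors {v}): φ is false.
For instance, at v:
  At v: Dia not (s or (r or not s)) requires not (s or (r or not s)) at some successor in {u, x}.
    At u: not (s or (r or not s)) is false.
    At x: not (s or (r or not s)) is false.
  So Dia not (s or (r or not s)) is false at v.

No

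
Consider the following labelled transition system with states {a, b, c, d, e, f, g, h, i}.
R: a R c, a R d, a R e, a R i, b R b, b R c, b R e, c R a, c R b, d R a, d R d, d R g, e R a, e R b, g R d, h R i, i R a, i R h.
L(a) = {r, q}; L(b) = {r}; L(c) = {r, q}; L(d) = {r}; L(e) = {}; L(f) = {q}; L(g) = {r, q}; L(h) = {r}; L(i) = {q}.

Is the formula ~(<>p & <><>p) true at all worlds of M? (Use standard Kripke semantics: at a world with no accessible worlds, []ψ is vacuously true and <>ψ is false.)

Yes

Let φ = ~(<>p & <><>p). Evaluate φ at each world:
  a (successors {c, d, e, i}): φ is true.
  b (successors {b, c, e}): φ is true.
  c (successors {a, b}): φ is true.
  d (successors {a, d, g}): φ is true.
  e (successors {a, b}): φ is true.
  f (successors ∅): φ is true.
  g (successors {d}): φ is true.
  h (successors {i}): φ is true.
  i (successors {a, h}): φ is true.
For instance, at a:
  At a: <>p & <><>p is false, so ~(<>p & <><>p) is true.
    At a: <>p is false, <><>p is false, so <>p & <><>p is false.
      At a: <>p requires p at some successor in {c, d, e, i}.
        At c: p is false.
        At d: p is false.
        At e: p is false.
        At i: p is false.
      So <>p is false at a.
      At a: <><>p requires <>p at some successor in {c, d, e, i}.
        At c: <>p is false.
        At d: <>p is false.
        At e: <>p is false.
        At i: <>p is false.
      So <><>p is false at a.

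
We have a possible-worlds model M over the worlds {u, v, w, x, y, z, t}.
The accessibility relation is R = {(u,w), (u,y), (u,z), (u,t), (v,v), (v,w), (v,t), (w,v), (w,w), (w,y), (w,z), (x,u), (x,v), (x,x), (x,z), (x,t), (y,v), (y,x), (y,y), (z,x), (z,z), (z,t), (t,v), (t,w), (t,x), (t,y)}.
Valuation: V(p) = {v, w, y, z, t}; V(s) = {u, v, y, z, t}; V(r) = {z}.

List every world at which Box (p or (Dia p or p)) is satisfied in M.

u, v, w, x, y, z, t

Let φ = Box (p or (Dia p or p)). Evaluate φ at each world:
  u (successors {w, y, z, t}): φ is true.
  v (successors {v, w, t}): φ is true.
  w (successors {v, w, y, z}): φ is true.
  x (successors {u, v, x, z, t}): φ is true.
  y (successors {v, x, y}): φ is true.
  z (successors {x, z, t}): φ is true.
  t (successors {v, w, x, y}): φ is true.
For instance, at x:
  At x: Box (p or (Dia p or p)) requires p or (Dia p or p) at every successor {u, v, x, z, t}.
    At u: p or (Dia p or p) is true.
    At v: p or (Dia p or p) is true.
    At x: p or (Dia p or p) is true.
    At z: p or (Dia p or p) is true.
    At t: p or (Dia p or p) is true.
  So Box (p or (Dia p or p)) is true at x.
Satisfying worlds: {u, v, w, x, y, z, t}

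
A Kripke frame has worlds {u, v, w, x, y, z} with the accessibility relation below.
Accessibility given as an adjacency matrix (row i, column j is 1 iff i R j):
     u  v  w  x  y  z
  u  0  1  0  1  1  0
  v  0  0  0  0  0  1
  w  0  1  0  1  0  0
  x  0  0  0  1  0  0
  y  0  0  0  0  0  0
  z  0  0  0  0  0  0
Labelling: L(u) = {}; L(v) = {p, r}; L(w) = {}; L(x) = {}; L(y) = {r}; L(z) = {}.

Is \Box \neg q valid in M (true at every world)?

Let φ = \Box \neg q. Evaluate φ at each world:
  u (successors {v, x, y}): φ is true.
  v (successors {z}): φ is true.
  w (successors {v, x}): φ is true.
  x (successors {x}): φ is true.
  y (successors ∅): φ is true.
  z (successors ∅): φ is true.
For instance, at w:
  At w: \Box \neg q requires \neg q at every successor {v, x}.
    At v: \neg q is true.
    At x: \neg q is true.
  So \Box \neg q is true at w.

Yes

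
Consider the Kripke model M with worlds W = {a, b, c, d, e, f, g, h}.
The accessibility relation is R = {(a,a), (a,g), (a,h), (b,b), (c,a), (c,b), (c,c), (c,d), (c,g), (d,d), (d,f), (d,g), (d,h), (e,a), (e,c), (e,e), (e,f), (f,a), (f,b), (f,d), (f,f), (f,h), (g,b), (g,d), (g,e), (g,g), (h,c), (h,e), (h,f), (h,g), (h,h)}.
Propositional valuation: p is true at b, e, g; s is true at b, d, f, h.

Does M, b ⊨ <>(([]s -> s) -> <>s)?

Yes

At b: <>(([]s -> s) -> <>s) requires ([]s -> s) -> <>s at some successor in {b}.
  ([]s -> s) -> <>s holds at b, so <>(([]s -> s) -> <>s) is true at b.
    At b: []s -> s is true, <>s is true, so ([]s -> s) -> <>s is true.
      At b: []s is true, s is true, so []s -> s is true.
      At b: <>s requires s at some successor in {b}.
        s holds at b, so <>s is true at b.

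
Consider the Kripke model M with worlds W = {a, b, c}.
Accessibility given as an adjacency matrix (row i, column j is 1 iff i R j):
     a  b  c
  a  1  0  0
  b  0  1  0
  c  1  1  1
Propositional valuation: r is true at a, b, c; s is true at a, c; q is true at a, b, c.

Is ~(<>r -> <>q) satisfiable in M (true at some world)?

Recall that <>ψ holds at a world iff ψ holds at some accessible world.
Let φ = ~(<>r -> <>q). Evaluate φ at each world:
  a (successors {a}): φ is false.
  b (successors {b}): φ is false.
  c (successors {a, b, c}): φ is false.
For instance, at c:
  At c: <>r -> <>q is true, so ~(<>r -> <>q) is false.
    At c: <>r is true, <>q is true, so <>r -> <>q is true.
      At c: <>r requires r at some successor in {a, b, c}.
        r holds at a, so <>r is true at c.
      At c: <>q requires q at some successor in {a, b, c}.
        q holds at a, so <>q is true at c.

No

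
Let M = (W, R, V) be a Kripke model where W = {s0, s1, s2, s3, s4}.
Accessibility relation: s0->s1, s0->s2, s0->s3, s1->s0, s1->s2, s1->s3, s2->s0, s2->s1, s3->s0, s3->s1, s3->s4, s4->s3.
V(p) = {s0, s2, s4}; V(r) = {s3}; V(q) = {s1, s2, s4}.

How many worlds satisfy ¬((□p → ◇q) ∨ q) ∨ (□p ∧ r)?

0

Recall that □ψ holds at a world iff ψ holds at every accessible world, and ◇ψ holds iff ψ holds at some accessible world.
Let φ = ¬((□p → ◇q) ∨ q) ∨ (□p ∧ r). Evaluate φ at each world:
  s0 (successors {s1, s2, s3}): φ is false.
  s1 (successors {s0, s2, s3}): φ is false.
  s2 (successors {s0, s1}): φ is false.
  s3 (successors {s0, s1, s4}): φ is false.
  s4 (successors {s3}): φ is false.
For instance, at s3:
  At s3: ¬((□p → ◇q) ∨ q) is false, □p ∧ r is false, so ¬((□p → ◇q) ∨ q) ∨ (□p ∧ r) is false.
    At s3: (□p → ◇q) ∨ q is true, so ¬((□p → ◇q) ∨ q) is false.
      At s3: □p → ◇q is true, q is false, so (□p → ◇q) ∨ q is true.
    At s3: □p is false, r is true, so □p ∧ r is false.
      At s3: □p requires p at every successor {s0, s1, s4}.
        p fails at s1, so □p is false at s3.
Satisfying worlds: none.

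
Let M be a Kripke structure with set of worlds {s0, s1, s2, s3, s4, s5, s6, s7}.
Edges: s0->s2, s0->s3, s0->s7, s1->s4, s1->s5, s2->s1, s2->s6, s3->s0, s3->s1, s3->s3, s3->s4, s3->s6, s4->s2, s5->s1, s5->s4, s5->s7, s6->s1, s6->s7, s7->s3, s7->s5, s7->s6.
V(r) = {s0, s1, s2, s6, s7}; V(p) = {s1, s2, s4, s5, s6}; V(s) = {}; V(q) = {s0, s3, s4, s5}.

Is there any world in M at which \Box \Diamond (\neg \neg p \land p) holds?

Yes

Let φ = \Box \Diamond (\neg \neg p \land p). Evaluate φ at each world:
  s0 (successors {s2, s3, s7}): φ is true.
  s1 (successors {s4, s5}): φ is true.
  s2 (successors {s1, s6}): φ is true.
  s3 (successors {s0, s1, s3, s4, s6}): φ is true.
  s4 (successors {s2}): φ is true.
  s5 (successors {s1, s4, s7}): φ is true.
  s6 (successors {s1, s7}): φ is true.
  s7 (successors {s3, s5, s6}): φ is true.
Detail at s0 (witness):
  At s0: \Box \Diamond (\neg \neg p \land p) requires \Diamond (\neg \neg p \land p) at every successor {s2, s3, s7}.
      At s2: \Diamond (\neg \neg p \land p) requires \neg \neg p \land p at some successor in {s1, s6}.
        \neg \neg p \land p holds at s1, so \Diamond (\neg \neg p \land p) is true at s2.
      At s3: \Diamond (\neg \neg p \land p) requires \neg \neg p \land p at some successor in {s0, s1, s3, s4, s6}.
        \neg \neg p \land p holds at s1, so \Diamond (\neg \neg p \land p) is true at s3.
      At s7: \Diamond (\neg \neg p \land p) requires \neg \neg p \land p at some successor in {s3, s5, s6}.
        \neg \neg p \land p holds at s5, so \Diamond (\neg \neg p \land p) is true at s7.
  So \Box \Diamond (\neg \neg p \land p) is true at s0.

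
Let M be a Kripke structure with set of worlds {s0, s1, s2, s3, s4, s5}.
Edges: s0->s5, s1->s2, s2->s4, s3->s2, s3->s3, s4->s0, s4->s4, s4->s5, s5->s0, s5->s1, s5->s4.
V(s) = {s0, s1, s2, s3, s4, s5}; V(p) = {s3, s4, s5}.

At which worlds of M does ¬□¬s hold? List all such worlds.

Let φ = ¬□¬s. Evaluate φ at each world:
  s0 (successors {s5}): φ is true.
  s1 (successors {s2}): φ is true.
  s2 (successors {s4}): φ is true.
  s3 (successors {s2, s3}): φ is true.
  s4 (successors {s0, s4, s5}): φ is true.
  s5 (successors {s0, s1, s4}): φ is true.
For instance, at s4:
  At s4: □¬s is false, so ¬□¬s is true.
    At s4: □¬s requires ¬s at every successor {s0, s4, s5}.
      ¬s fails at s0, so □¬s is false at s4.
Satisfying worlds: {s0, s1, s2, s3, s4, s5}

s0, s1, s2, s3, s4, s5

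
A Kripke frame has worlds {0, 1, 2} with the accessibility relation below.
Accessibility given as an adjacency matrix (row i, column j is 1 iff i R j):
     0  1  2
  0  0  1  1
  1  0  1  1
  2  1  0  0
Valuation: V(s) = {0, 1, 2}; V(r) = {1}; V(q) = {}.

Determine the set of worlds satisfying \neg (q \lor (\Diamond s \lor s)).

Let φ = \neg (q \lor (\Diamond s \lor s)). Evaluate φ at each world:
  0 (successors {1, 2}): φ is false.
  1 (successors {1, 2}): φ is false.
  2 (successors {0}): φ is false.
For instance, at 2:
  At 2: q \lor (\Diamond s \lor s) is true, so \neg (q \lor (\Diamond s \lor s)) is false.
    At 2: q is false, \Diamond s \lor s is true, so q \lor (\Diamond s \lor s) is true.
      At 2: \Diamond s is true, s is true, so \Diamond s \lor s is true.
Satisfying worlds: none.

none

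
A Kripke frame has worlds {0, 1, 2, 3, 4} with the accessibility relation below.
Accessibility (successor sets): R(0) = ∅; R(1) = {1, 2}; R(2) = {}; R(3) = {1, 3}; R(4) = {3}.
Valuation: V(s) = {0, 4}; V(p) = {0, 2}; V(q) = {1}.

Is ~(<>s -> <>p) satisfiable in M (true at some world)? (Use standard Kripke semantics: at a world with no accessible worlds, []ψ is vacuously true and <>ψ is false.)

Let φ = ~(<>s -> <>p). Evaluate φ at each world:
  0 (successors ∅): φ is false.
  1 (successors {1, 2}): φ is false.
  2 (successors ∅): φ is false.
  3 (successors {1, 3}): φ is false.
  4 (successors {3}): φ is false.
For instance, at 1:
  At 1: <>s -> <>p is true, so ~(<>s -> <>p) is false.
    At 1: <>s is false, <>p is true, so <>s -> <>p is true.
      At 1: <>s requires s at some successor in {1, 2}.
        At 1: s is false.
        At 2: s is false.
      So <>s is false at 1.
      At 1: <>p requires p at some successor in {1, 2}.
        p holds at 2, so <>p is true at 1.

No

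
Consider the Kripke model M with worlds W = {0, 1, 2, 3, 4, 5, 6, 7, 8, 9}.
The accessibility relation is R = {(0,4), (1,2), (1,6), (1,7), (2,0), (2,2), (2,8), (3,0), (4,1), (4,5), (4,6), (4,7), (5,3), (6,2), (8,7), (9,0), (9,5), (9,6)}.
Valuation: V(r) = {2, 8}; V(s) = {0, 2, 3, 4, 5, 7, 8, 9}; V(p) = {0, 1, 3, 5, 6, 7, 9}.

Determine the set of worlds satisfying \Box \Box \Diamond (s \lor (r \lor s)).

1, 3, 5, 6, 7, 8, 9

Let φ = \Box \Box \Diamond (s \lor (r \lor s)). Evaluate φ at each world:
  0 (successors {4}): φ is false.
  1 (successors {2, 6, 7}): φ is true.
  2 (successors {0, 2, 8}): φ is false.
  3 (successors {0}): φ is true.
  4 (successors {1, 5, 6, 7}): φ is false.
  5 (successors {3}): φ is true.
  6 (successors {2}): φ is true.
  7 (successors ∅): φ is true.
  8 (successors {7}): φ is true.
  9 (successors {0, 5, 6}): φ is true.
For instance, at 5:
  At 5: \Box \Box \Diamond (s \lor (r \lor s)) requires \Box \Diamond (s \lor (r \lor s)) at every successor {3}.
      At 3: \Box \Diamond (s \lor (r \lor s)) requires \Diamond (s \lor (r \lor s)) at every successor {0}.
        At 0: \Diamond (s \lor (r \lor s)) is true.
      So \Box \Diamond (s \lor (r \lor s)) is true at 3.
  So \Box \Box \Diamond (s \lor (r \lor s)) is true at 5.
Satisfying worlds: {1, 3, 5, 6, 7, 8, 9}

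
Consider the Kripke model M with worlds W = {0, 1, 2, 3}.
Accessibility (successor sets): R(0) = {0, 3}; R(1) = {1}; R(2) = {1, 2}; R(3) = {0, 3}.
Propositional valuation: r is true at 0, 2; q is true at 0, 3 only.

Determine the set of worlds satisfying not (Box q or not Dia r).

2

Let φ = not (Box q or not Dia r). Evaluate φ at each world:
  0 (successors {0, 3}): φ is false.
  1 (successors {1}): φ is false.
  2 (successors {1, 2}): φ is true.
  3 (successors {0, 3}): φ is false.
For instance, at 3:
  At 3: Box q or not Dia r is true, so not (Box q or not Dia r) is false.
    At 3: Box q is true, not Dia r is false, so Box q or not Dia r is true.
      At 3: Box q requires q at every successor {0, 3}.
        At 0: q is true.
        At 3: q is true.
      So Box q is true at 3.
      At 3: Dia r is true, so not Dia r is false.
Satisfying worlds: {2}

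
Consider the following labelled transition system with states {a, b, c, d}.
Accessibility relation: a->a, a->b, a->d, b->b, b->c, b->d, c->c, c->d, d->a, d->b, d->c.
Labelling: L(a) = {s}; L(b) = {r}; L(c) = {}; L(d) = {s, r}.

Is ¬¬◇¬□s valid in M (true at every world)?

Yes

Let φ = ¬¬◇¬□s. Evaluate φ at each world:
  a (successors {a, b, d}): φ is true.
  b (successors {b, c, d}): φ is true.
  c (successors {c, d}): φ is true.
  d (successors {a, b, c}): φ is true.
For instance, at a:
  At a: ¬◇¬□s is false, so ¬¬◇¬□s is true.
    At a: ◇¬□s is true, so ¬◇¬□s is false.
      At a: ◇¬□s requires ¬□s at some successor in {a, b, d}.
        ¬□s holds at a, so ◇¬□s is true at a.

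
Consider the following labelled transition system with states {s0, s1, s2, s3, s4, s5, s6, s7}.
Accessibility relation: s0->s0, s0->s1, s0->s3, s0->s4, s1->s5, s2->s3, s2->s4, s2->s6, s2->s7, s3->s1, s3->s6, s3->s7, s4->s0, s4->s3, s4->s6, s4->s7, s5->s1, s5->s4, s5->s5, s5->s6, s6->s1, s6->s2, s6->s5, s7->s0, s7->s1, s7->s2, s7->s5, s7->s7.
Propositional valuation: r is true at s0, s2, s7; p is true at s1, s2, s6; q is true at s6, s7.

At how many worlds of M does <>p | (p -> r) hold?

7

Let φ = <>p | (p -> r). Evaluate φ at each world:
  s0 (successors {s0, s1, s3, s4}): φ is true.
  s1 (successors {s5}): φ is false.
  s2 (successors {s3, s4, s6, s7}): φ is true.
  s3 (successors {s1, s6, s7}): φ is true.
  s4 (successors {s0, s3, s6, s7}): φ is true.
  s5 (successors {s1, s4, s5, s6}): φ is true.
  s6 (successors {s1, s2, s5}): φ is true.
  s7 (successors {s0, s1, s2, s5, s7}): φ is true.
For instance, at s0:
  At s0: <>p is true, p -> r is true, so <>p | (p -> r) is true.
    At s0: <>p requires p at some successor in {s0, s1, s3, s4}.
      p holds at s1, so <>p is true at s0.
Satisfying worlds: {s0, s2, s3, s4, s5, s6, s7}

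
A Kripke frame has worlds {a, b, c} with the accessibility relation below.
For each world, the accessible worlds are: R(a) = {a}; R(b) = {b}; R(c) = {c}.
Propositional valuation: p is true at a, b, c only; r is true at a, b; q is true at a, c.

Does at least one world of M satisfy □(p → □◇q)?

Let φ = □(p → □◇q). Evaluate φ at each world:
  a (successors {a}): φ is true.
  b (successors {b}): φ is false.
  c (successors {c}): φ is true.
Detail at a (witness):
  At a: □(p → □◇q) requires p → □◇q at every successor {a}.
      At a: p is true, □◇q is true, so p → □◇q is true.
  So □(p → □◇q) is true at a.

Yes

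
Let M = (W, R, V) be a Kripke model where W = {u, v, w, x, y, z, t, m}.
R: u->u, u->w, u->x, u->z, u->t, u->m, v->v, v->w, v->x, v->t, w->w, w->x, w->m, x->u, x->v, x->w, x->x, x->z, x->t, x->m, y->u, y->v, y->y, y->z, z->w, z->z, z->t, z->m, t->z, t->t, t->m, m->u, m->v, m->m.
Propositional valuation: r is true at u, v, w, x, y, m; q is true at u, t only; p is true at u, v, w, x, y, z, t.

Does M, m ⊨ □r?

At m: □r requires r at every successor {u, v, m}.
  At u: r is true.
  At v: r is true.
  At m: r is true.
So □r is true at m.

Yes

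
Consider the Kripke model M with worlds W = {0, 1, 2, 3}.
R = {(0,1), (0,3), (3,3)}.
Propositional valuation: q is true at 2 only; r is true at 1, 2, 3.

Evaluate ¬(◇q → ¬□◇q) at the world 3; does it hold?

Recall that □ψ holds at a world iff ψ holds at every accessible world, and ◇ψ holds iff ψ holds at some accessible world.
At 3: ◇q → ¬□◇q is true, so ¬(◇q → ¬□◇q) is false.
  At 3: ◇q is false, ¬□◇q is true, so ◇q → ¬□◇q is true.
    At 3: ◇q requires q at some successor in {3}.
      At 3: q is false.
    So ◇q is false at 3.
    At 3: □◇q is false, so ¬□◇q is true.
      At 3: □◇q requires ◇q at every successor {3}.
        ◇q fails at 3, so □◇q is false at 3.

No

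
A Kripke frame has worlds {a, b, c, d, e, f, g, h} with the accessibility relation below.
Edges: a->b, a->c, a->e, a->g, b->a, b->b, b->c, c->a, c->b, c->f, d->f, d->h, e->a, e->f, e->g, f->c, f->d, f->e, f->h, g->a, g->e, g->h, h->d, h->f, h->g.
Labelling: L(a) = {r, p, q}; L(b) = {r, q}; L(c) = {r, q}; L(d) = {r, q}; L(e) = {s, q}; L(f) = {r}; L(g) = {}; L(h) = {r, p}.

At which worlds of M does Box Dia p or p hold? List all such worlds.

Let φ = Box Dia p or p. Evaluate φ at each world:
  a (successors {b, c, e, g}): φ is true.
  b (successors {a, b, c}): φ is false.
  c (successors {a, b, f}): φ is false.
  d (successors {f, h}): φ is false.
  e (successors {a, f, g}): φ is false.
  f (successors {c, d, e, h}): φ is false.
  g (successors {a, e, h}): φ is false.
  h (successors {d, f, g}): φ is true.
For instance, at h:
  At h: Box Dia p is true, p is true, so Box Dia p or p is true.
    At h: Box Dia p requires Dia p at every successor {d, f, g}.
      At d: Dia p is true.
      At f: Dia p is true.
      At g: Dia p is true.
    So Box Dia p is true at h.
Satisfying worlds: {a, h}

a, h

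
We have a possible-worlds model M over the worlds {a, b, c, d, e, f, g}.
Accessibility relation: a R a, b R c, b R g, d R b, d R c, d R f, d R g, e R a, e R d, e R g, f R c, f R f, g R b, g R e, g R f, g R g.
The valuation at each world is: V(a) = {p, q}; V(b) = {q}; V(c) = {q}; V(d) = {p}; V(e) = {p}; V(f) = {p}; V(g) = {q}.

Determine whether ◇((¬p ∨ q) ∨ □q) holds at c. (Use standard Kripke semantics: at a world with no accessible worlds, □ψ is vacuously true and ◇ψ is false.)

No

At c: no accessible worlds, so ◇((¬p ∨ q) ∨ □q) is false.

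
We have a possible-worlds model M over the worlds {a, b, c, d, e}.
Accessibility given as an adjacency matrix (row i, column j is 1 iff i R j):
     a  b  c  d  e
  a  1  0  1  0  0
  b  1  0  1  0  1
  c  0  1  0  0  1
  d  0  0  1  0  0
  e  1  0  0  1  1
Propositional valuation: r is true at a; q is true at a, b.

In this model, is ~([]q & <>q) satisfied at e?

Yes

Recall that []ψ holds at a world iff ψ holds at every accessible world, and <>ψ holds iff ψ holds at some accessible world.
At e: []q & <>q is false, so ~([]q & <>q) is true.
  At e: []q is false, <>q is true, so []q & <>q is false.
    At e: []q requires q at every successor {a, d, e}.
      q fails at d, so []q is false at e.
    At e: <>q requires q at some successor in {a, d, e}.
      q holds at a, so <>q is true at e.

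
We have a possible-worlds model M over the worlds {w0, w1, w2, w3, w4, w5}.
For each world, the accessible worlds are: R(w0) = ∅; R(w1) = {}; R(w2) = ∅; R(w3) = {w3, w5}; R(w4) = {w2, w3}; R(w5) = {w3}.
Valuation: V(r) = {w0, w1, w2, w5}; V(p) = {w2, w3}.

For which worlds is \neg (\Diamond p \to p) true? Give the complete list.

Let φ = \neg (\Diamond p \to p). Evaluate φ at each world:
  w0 (successors ∅): φ is false.
  w1 (successors ∅): φ is false.
  w2 (successors ∅): φ is false.
  w3 (successors {w3, w5}): φ is false.
  w4 (successors {w2, w3}): φ is true.
  w5 (successors {w3}): φ is true.
For instance, at w3:
  At w3: \Diamond p \to p is true, so \neg (\Diamond p \to p) is false.
    At w3: \Diamond p is true, p is true, so \Diamond p \to p is true.
      At w3: \Diamond p requires p at some successor in {w3, w5}.
        p holds at w3, so \Diamond p is true at w3.
Satisfying worlds: {w4, w5}

w4, w5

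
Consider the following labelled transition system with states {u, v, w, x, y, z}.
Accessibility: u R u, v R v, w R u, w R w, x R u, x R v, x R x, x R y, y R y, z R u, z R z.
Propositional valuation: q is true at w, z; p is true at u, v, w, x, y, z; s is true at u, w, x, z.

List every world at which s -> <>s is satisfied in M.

u, v, w, x, y, z

Recall that <>ψ holds at a world iff ψ holds at some accessible world.
Let φ = s -> <>s. Evaluate φ at each world:
  u (successors {u}): φ is true.
  v (successors {v}): φ is true.
  w (successors {u, w}): φ is true.
  x (successors {u, v, x, y}): φ is true.
  y (successors {y}): φ is true.
  z (successors {u, z}): φ is true.
For instance, at y:
  At y: s is false, <>s is false, so s -> <>s is true.
    At y: <>s requires s at some successor in {y}.
      At y: s is false.
    So <>s is false at y.
Satisfying worlds: {u, v, w, x, y, z}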